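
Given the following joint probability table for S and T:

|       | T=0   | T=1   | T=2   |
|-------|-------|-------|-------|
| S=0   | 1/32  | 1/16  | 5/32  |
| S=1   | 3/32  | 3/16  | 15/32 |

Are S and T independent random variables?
Marginal P(S) (row sums):
  P(S=0) = 1/32 + 1/16 + 5/32 = 1/4
  P(S=1) = 3/32 + 3/16 + 15/32 = 3/4
Marginal P(T) (column sums):
  P(T=0) = 1/32 + 3/32 = 1/8
  P(T=1) = 1/16 + 3/16 = 1/4
  P(T=2) = 5/32 + 15/32 = 5/8

S and T are independent iff P(S=i,T=j) = P(S=i)·P(T=j) for every cell.
  P(S=0)·P(T=0) = 1/4 × 1/8 = 1/32 = P(S=0,T=0) ✓
  P(S=0)·P(T=1) = 1/4 × 1/4 = 1/16 = P(S=0,T=1) ✓
  P(S=0)·P(T=2) = 1/4 × 5/8 = 5/32 = P(S=0,T=2) ✓
  P(S=1)·P(T=0) = 3/4 × 1/8 = 3/32 = P(S=1,T=0) ✓
  P(S=1)·P(T=1) = 3/4 × 1/4 = 3/16 = P(S=1,T=1) ✓
  P(S=1)·P(T=2) = 3/4 × 5/8 = 15/32 = P(S=1,T=2) ✓

Yes, S and T are independent: every cell factors, so I(S;T) = 0 bits.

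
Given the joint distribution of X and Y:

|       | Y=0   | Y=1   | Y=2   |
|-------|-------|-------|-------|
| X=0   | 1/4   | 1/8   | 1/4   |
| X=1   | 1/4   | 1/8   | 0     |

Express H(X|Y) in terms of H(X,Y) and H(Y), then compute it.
H(X|Y) = H(X,Y) - H(Y)

Marginal P(Y) (column sums):
  P(Y=0) = 1/4 + 1/4 = 1/2
  P(Y=1) = 1/8 + 1/8 = 1/4
  P(Y=2) = 1/4 + 0 = 1/4

H(X,Y) = -[(1/4)·log₂(1/4) + (1/8)·log₂(1/8) + (1/4)·log₂(1/4) + (1/4)·log₂(1/4) + (1/8)·log₂(1/8)]
  = 0.5000 + 0.3750 + 0.5000 + 0.5000 + 0.3750
  = 2.2500 bits
H(Y) = -[(1/2)·log₂(1/2) + (1/4)·log₂(1/4) + (1/4)·log₂(1/4)]
  = 0.5000 + 0.5000 + 0.5000
  = 1.5000 bits

H(X|Y) = 2.2500 - 1.5000 = 0.7500 bits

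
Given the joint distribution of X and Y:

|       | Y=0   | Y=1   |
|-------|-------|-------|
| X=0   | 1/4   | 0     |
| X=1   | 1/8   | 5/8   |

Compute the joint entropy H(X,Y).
H(X,Y) = -Σ P(X,Y) log₂ P(X,Y), summed over the non-zero cells:
H(X,Y) = -[(1/4)·log₂(1/4) + (1/8)·log₂(1/8) + (5/8)·log₂(5/8)]
  = 0.5000 + 0.3750 + 0.4238
  = 1.2988 bits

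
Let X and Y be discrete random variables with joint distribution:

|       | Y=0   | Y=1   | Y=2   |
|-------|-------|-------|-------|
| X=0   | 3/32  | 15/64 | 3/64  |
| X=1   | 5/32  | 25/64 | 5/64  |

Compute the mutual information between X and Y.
Marginal P(X) (row sums):
  P(X=0) = 3/32 + 15/64 + 3/64 = 3/8
  P(X=1) = 5/32 + 25/64 + 5/64 = 5/8
Marginal P(Y) (column sums):
  P(Y=0) = 3/32 + 5/32 = 1/4
  P(Y=1) = 15/64 + 25/64 = 5/8
  P(Y=2) = 3/64 + 5/64 = 1/8

H(X) = -[(3/8)·log₂(3/8) + (5/8)·log₂(5/8)]
  = 0.5306 + 0.4238
  = 0.9544 bits
H(Y) = -[(1/4)·log₂(1/4) + (5/8)·log₂(5/8) + (1/8)·log₂(1/8)]
  = 0.5000 + 0.4238 + 0.3750
  = 1.2988 bits
H(X,Y) = -[(3/32)·log₂(3/32) + (15/64)·log₂(15/64) + (3/64)·log₂(3/64) + (5/32)·log₂(5/32) + (25/64)·log₂(25/64) + (5/64)·log₂(5/64)]
  = 0.3202 + 0.4906 + 0.2070 + 0.4184 + 0.5297 + 0.2873
  = 2.2532 bits

I(X;Y) = H(X) + H(Y) - H(X,Y)
  = 0.9544 + 1.2988 - 2.2532
  = 0.0000 bits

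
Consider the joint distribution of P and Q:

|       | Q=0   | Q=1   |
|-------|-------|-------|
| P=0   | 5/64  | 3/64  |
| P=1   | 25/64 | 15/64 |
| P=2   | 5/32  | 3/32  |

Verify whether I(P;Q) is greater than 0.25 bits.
Marginal P(P) (row sums):
  P(P=0) = 5/64 + 3/64 = 1/8
  P(P=1) = 25/64 + 15/64 = 5/8
  P(P=2) = 5/32 + 3/32 = 1/4
Marginal P(Q) (column sums):
  P(Q=0) = 5/64 + 25/64 + 5/32 = 5/8
  P(Q=1) = 3/64 + 15/64 + 3/32 = 3/8

H(P) = -[(1/8)·log₂(1/8) + (5/8)·log₂(5/8) + (1/4)·log₂(1/4)]
  = 0.3750 + 0.4238 + 0.5000
  = 1.2988 bits
H(Q) = -[(5/8)·log₂(5/8) + (3/8)·log₂(3/8)]
  = 0.4238 + 0.5306
  = 0.9544 bits
H(P,Q) = -[(5/64)·log₂(5/64) + (3/64)·log₂(3/64) + (25/64)·log₂(25/64) + (15/64)·log₂(15/64) + (5/32)·log₂(5/32) + (3/32)·log₂(3/32)]
  = 0.2873 + 0.2070 + 0.5297 + 0.4906 + 0.4184 + 0.3202
  = 2.2532 bits

I(P;Q) = H(P) + H(Q) - H(P,Q)
  = 1.2988 + 0.9544 - 2.2532
  = 0.0000 bits

No. I(P;Q) = 0.0000 bits, which is ≤ 0.25 bits.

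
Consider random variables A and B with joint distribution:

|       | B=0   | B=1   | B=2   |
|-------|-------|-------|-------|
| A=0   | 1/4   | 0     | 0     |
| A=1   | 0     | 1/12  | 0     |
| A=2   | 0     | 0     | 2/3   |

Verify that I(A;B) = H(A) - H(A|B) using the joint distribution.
Left side, from I(A;B) = H(A) + H(B) - H(A,B):
Marginal P(A) (row sums):
  P(A=0) = 1/4 + 0 + 0 = 1/4
  P(A=1) = 0 + 1/12 + 0 = 1/12
  P(A=2) = 0 + 0 + 2/3 = 2/3
Marginal P(B) (column sums):
  P(B=0) = 1/4 + 0 + 0 = 1/4
  P(B=1) = 0 + 1/12 + 0 = 1/12
  P(B=2) = 0 + 0 + 2/3 = 2/3

H(A) = -[(1/4)·log₂(1/4) + (1/12)·log₂(1/12) + (2/3)·log₂(2/3)]
  = 0.5000 + 0.2987 + 0.3900
  = 1.1887 bits
H(B) = -[(1/4)·log₂(1/4) + (1/12)·log₂(1/12) + (2/3)·log₂(2/3)]
  = 0.5000 + 0.2987 + 0.3900
  = 1.1887 bits
H(A,B) = -[(1/4)·log₂(1/4) + (1/12)·log₂(1/12) + (2/3)·log₂(2/3)]
  = 0.5000 + 0.2987 + 0.3900
  = 1.1887 bits

I(A;B) = H(A) + H(B) - H(A,B)
  = 1.1887 + 1.1887 - 1.1887
  = 1.1887 bits

Right side, with H(A|B) computed directly from the conditional probabilities:
H(A|B) = -Σ P(A,B)·log₂ P(A|B), where P(A|B) = P(A,B) / P(B)
  (cells with P(A,B) = 0 contribute 0)
  (A=0,B=0): P(A|B) = (1/4)/(1/4) = 1;  -(1/4)·log₂(1) = 0.0000
  (A=1,B=1): P(A|B) = (1/12)/(1/12) = 1;  -(1/12)·log₂(1) = 0.0000
  (A=2,B=2): P(A|B) = (2/3)/(2/3) = 1;  -(2/3)·log₂(1) = 0.0000
H(A|B) = 0.0000 + 0.0000 + 0.0000
  = 0.0000 bits
H(A) - H(A|B) = 1.1887 - 0.0000 = 1.1887 bits

Both sides equal 1.1887 bits, so I(A;B) = H(A) - H(A|B) ✓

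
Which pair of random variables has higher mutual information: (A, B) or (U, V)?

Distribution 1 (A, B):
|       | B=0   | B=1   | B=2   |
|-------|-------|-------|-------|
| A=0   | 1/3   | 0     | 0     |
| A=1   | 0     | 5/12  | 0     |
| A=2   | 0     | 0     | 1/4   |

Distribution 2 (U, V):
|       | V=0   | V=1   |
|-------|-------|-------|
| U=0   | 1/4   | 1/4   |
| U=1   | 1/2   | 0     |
Distribution 1 (A, B):
Marginal P(A) (row sums):
  P(A=0) = 1/3 + 0 + 0 = 1/3
  P(A=1) = 0 + 5/12 + 0 = 5/12
  P(A=2) = 0 + 0 + 1/4 = 1/4
Marginal P(B) (column sums):
  P(B=0) = 1/3 + 0 + 0 = 1/3
  P(B=1) = 0 + 5/12 + 0 = 5/12
  P(B=2) = 0 + 0 + 1/4 = 1/4

H(A) = -[(1/3)·log₂(1/3) + (5/12)·log₂(5/12) + (1/4)·log₂(1/4)]
  = 0.5283 + 0.5263 + 0.5000
  = 1.5546 bits
H(B) = -[(1/3)·log₂(1/3) + (5/12)·log₂(5/12) + (1/4)·log₂(1/4)]
  = 0.5283 + 0.5263 + 0.5000
  = 1.5546 bits
H(A,B) = -[(1/3)·log₂(1/3) + (5/12)·log₂(5/12) + (1/4)·log₂(1/4)]
  = 0.5283 + 0.5263 + 0.5000
  = 1.5546 bits

I(A;B) = H(A) + H(B) - H(A,B)
  = 1.5546 + 1.5546 - 1.5546
  = 1.5546 bits

Distribution 2 (U, V):
Marginal P(U) (row sums):
  P(U=0) = 1/4 + 1/4 = 1/2
  P(U=1) = 1/2 + 0 = 1/2
Marginal P(V) (column sums):
  P(V=0) = 1/4 + 1/2 = 3/4
  P(V=1) = 1/4 + 0 = 1/4

H(U) = -[(1/2)·log₂(1/2) + (1/2)·log₂(1/2)]
  = 0.5000 + 0.5000
  = 1.0000 bits
H(V) = -[(3/4)·log₂(3/4) + (1/4)·log₂(1/4)]
  = 0.3113 + 0.5000
  = 0.8113 bits
H(U,V) = -[(1/4)·log₂(1/4) + (1/4)·log₂(1/4) + (1/2)·log₂(1/2)]
  = 0.5000 + 0.5000 + 0.5000
  = 1.5000 bits

I(U;V) = H(U) + H(V) - H(U,V)
  = 1.0000 + 0.8113 - 1.5000
  = 0.3113 bits

I(A;B) = 1.5546 bits > I(U;V) = 0.3113 bits, so (A, B) has the higher mutual information (stronger dependence).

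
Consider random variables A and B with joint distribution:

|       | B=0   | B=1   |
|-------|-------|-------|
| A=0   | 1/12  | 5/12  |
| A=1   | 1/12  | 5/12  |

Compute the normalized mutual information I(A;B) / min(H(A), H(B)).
Marginal P(A) (row sums):
  P(A=0) = 1/12 + 5/12 = 1/2
  P(A=1) = 1/12 + 5/12 = 1/2
Marginal P(B) (column sums):
  P(B=0) = 1/12 + 1/12 = 1/6
  P(B=1) = 5/12 + 5/12 = 5/6

H(A) = -[(1/2)·log₂(1/2) + (1/2)·log₂(1/2)]
  = 0.5000 + 0.5000
  = 1.0000 bits
H(B) = -[(1/6)·log₂(1/6) + (5/6)·log₂(5/6)]
  = 0.4308 + 0.2192
  = 0.6500 bits
H(A,B) = -[(1/12)·log₂(1/12) + (5/12)·log₂(5/12) + (1/12)·log₂(1/12) + (5/12)·log₂(5/12)]
  = 0.2987 + 0.5263 + 0.2987 + 0.5263
  = 1.6500 bits

I(A;B) = H(A) + H(B) - H(A,B)
  = 1.0000 + 0.6500 - 1.6500
  = 0.0000 bits

min(H(A), H(B)) = min(1.0000, 0.6500) = 0.6500 bits
Normalized MI = 0.0000 / 0.6500 = 0.0000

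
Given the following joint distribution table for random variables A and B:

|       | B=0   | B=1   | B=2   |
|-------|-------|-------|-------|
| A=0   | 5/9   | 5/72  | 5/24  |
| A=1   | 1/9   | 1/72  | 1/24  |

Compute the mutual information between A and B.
Marginal P(A) (row sums):
  P(A=0) = 5/9 + 5/72 + 5/24 = 5/6
  P(A=1) = 1/9 + 1/72 + 1/24 = 1/6
Marginal P(B) (column sums):
  P(B=0) = 5/9 + 1/9 = 2/3
  P(B=1) = 5/72 + 1/72 = 1/12
  P(B=2) = 5/24 + 1/24 = 1/4

H(A) = -[(5/6)·log₂(5/6) + (1/6)·log₂(1/6)]
  = 0.2192 + 0.4308
  = 0.6500 bits
H(B) = -[(2/3)·log₂(2/3) + (1/12)·log₂(1/12) + (1/4)·log₂(1/4)]
  = 0.3900 + 0.2987 + 0.5000
  = 1.1887 bits
H(A,B) = -[(5/9)·log₂(5/9) + (5/72)·log₂(5/72) + (5/24)·log₂(5/24) + (1/9)·log₂(1/9) + (1/72)·log₂(1/72) + (1/24)·log₂(1/24)]
  = 0.4711 + 0.2672 + 0.4715 + 0.3522 + 0.0857 + 0.1910
  = 1.8387 bits

I(A;B) = H(A) + H(B) - H(A,B)
  = 0.6500 + 1.1887 - 1.8387
  = 0.0000 bits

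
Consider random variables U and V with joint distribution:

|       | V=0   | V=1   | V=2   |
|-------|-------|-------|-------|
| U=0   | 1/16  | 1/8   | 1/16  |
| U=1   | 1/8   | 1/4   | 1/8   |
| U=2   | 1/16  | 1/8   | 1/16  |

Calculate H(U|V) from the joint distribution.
Marginal P(V) (column sums):
  P(V=0) = 1/16 + 1/8 + 1/16 = 1/4
  P(V=1) = 1/8 + 1/4 + 1/8 = 1/2
  P(V=2) = 1/16 + 1/8 + 1/16 = 1/4

H(U|V) = -Σ P(U,V)·log₂ P(U|V), where P(U|V) = P(U,V) / P(V)
  (U=0,V=0): P(U|V) = (1/16)/(1/4) = 1/4;  -(1/16)·log₂(1/4) = 0.1250
  (U=0,V=1): P(U|V) = (1/8)/(1/2) = 1/4;  -(1/8)·log₂(1/4) = 0.2500
  (U=0,V=2): P(U|V) = (1/16)/(1/4) = 1/4;  -(1/16)·log₂(1/4) = 0.1250
  (U=1,V=0): P(U|V) = (1/8)/(1/4) = 1/2;  -(1/8)·log₂(1/2) = 0.1250
  (U=1,V=1): P(U|V) = (1/4)/(1/2) = 1/2;  -(1/4)·log₂(1/2) = 0.2500
  (U=1,V=2): P(U|V) = (1/8)/(1/4) = 1/2;  -(1/8)·log₂(1/2) = 0.1250
  (U=2,V=0): P(U|V) = (1/16)/(1/4) = 1/4;  -(1/16)·log₂(1/4) = 0.1250
  (U=2,V=1): P(U|V) = (1/8)/(1/2) = 1/4;  -(1/8)·log₂(1/4) = 0.2500
  (U=2,V=2): P(U|V) = (1/16)/(1/4) = 1/4;  -(1/16)·log₂(1/4) = 0.1250
H(U|V) = 0.1250 + 0.2500 + 0.1250 + 0.1250 + 0.2500 + 0.1250 + 0.1250 + 0.2500 + 0.1250
  = 1.5000 bits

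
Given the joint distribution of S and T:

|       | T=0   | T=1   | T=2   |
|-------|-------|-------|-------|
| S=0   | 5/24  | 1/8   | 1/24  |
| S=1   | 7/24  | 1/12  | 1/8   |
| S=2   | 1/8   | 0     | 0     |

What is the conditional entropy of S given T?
Marginal P(T) (column sums):
  P(T=0) = 5/24 + 7/24 + 1/8 = 5/8
  P(T=1) = 1/8 + 1/12 + 0 = 5/24
  P(T=2) = 1/24 + 1/8 + 0 = 1/6

H(S|T) = -Σ P(S,T)·log₂ P(S|T), where P(S|T) = P(S,T) / P(T)
  (cells with P(S,T) = 0 contribute 0)
  (S=0,T=0): P(S|T) = (5/24)/(5/8) = 1/3;  -(5/24)·log₂(1/3) = 0.3302
  (S=0,T=1): P(S|T) = (1/8)/(5/24) = 3/5;  -(1/8)·log₂(3/5) = 0.0921
  (S=0,T=2): P(S|T) = (1/24)/(1/6) = 1/4;  -(1/24)·log₂(1/4) = 0.0833
  (S=1,T=0): P(S|T) = (7/24)/(5/8) = 7/15;  -(7/24)·log₂(7/15) = 0.3207
  (S=1,T=1): P(S|T) = (1/12)/(5/24) = 2/5;  -(1/12)·log₂(2/5) = 0.1102
  (S=1,T=2): P(S|T) = (1/8)/(1/6) = 3/4;  -(1/8)·log₂(3/4) = 0.0519
  (S=2,T=0): P(S|T) = (1/8)/(5/8) = 1/5;  -(1/8)·log₂(1/5) = 0.2902
H(S|T) = 0.3302 + 0.0921 + 0.0833 + 0.3207 + 0.1102 + 0.0519 + 0.2902
  = 1.2786 bits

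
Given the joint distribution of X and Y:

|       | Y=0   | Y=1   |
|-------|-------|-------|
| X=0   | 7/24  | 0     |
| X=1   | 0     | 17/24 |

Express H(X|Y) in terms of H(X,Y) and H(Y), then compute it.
H(X|Y) = H(X,Y) - H(Y)

Marginal P(Y) (column sums):
  P(Y=0) = 7/24 + 0 = 7/24
  P(Y=1) = 0 + 17/24 = 17/24

H(X,Y) = -[(7/24)·log₂(7/24) + (17/24)·log₂(17/24)]
  = 0.5185 + 0.3524
  = 0.8709 bits
H(Y) = -[(7/24)·log₂(7/24) + (17/24)·log₂(17/24)]
  = 0.5185 + 0.3524
  = 0.8709 bits

H(X|Y) = 0.8709 - 0.8709 = 0.0000 bits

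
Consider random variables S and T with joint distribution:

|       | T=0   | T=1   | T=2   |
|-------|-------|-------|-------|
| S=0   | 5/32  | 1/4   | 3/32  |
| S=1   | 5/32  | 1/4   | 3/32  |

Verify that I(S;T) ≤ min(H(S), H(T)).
Marginal P(S) (row sums):
  P(S=0) = 5/32 + 1/4 + 3/32 = 1/2
  P(S=1) = 5/32 + 1/4 + 3/32 = 1/2
Marginal P(T) (column sums):
  P(T=0) = 5/32 + 5/32 = 5/16
  P(T=1) = 1/4 + 1/4 = 1/2
  P(T=2) = 3/32 + 3/32 = 3/16

H(S) = -[(1/2)·log₂(1/2) + (1/2)·log₂(1/2)]
  = 0.5000 + 0.5000
  = 1.0000 bits
H(T) = -[(5/16)·log₂(5/16) + (1/2)·log₂(1/2) + (3/16)·log₂(3/16)]
  = 0.5244 + 0.5000 + 0.4528
  = 1.4772 bits
H(S,T) = -[(5/32)·log₂(5/32) + (1/4)·log₂(1/4) + (3/32)·log₂(3/32) + (5/32)·log₂(5/32) + (1/4)·log₂(1/4) + (3/32)·log₂(3/32)]
  = 0.4184 + 0.5000 + 0.3202 + 0.4184 + 0.5000 + 0.3202
  = 2.4772 bits

I(S;T) = H(S) + H(T) - H(S,T)
  = 1.0000 + 1.4772 - 2.4772
  = 0.0000 bits

min(H(S), H(T)) = min(1.0000, 1.4772) = 1.0000 bits
Since 0.0000 ≤ 1.0000, the bound is satisfied ✓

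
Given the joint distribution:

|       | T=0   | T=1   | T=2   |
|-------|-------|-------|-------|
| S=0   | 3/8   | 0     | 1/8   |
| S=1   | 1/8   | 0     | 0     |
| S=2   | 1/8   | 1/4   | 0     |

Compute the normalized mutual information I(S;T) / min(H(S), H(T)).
Marginal P(S) (row sums):
  P(S=0) = 3/8 + 0 + 1/8 = 1/2
  P(S=1) = 1/8 + 0 + 0 = 1/8
  P(S=2) = 1/8 + 1/4 + 0 = 3/8
Marginal P(T) (column sums):
  P(T=0) = 3/8 + 1/8 + 1/8 = 5/8
  P(T=1) = 0 + 0 + 1/4 = 1/4
  P(T=2) = 1/8 + 0 + 0 = 1/8

H(S) = -[(1/2)·log₂(1/2) + (1/8)·log₂(1/8) + (3/8)·log₂(3/8)]
  = 0.5000 + 0.3750 + 0.5306
  = 1.4056 bits
H(T) = -[(5/8)·log₂(5/8) + (1/4)·log₂(1/4) + (1/8)·log₂(1/8)]
  = 0.4238 + 0.5000 + 0.3750
  = 1.2988 bits
H(S,T) = -[(3/8)·log₂(3/8) + (1/8)·log₂(1/8) + (1/8)·log₂(1/8) + (1/8)·log₂(1/8) + (1/4)·log₂(1/4)]
  = 0.5306 + 0.3750 + 0.3750 + 0.3750 + 0.5000
  = 2.1556 bits

I(S;T) = H(S) + H(T) - H(S,T)
  = 1.4056 + 1.2988 - 2.1556
  = 0.5488 bits

min(H(S), H(T)) = min(1.4056, 1.2988) = 1.2988 bits
Normalized MI = 0.5488 / 1.2988 = 0.4225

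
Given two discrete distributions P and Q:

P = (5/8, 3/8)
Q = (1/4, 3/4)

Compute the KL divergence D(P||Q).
D(P||Q) = Σ P(i) log₂(P(i)/Q(i))
  i=0: (5/8) × log₂((5/8)/(1/4)) = (5/8) × log₂(5/2) = 0.8262
  i=1: (3/8) × log₂((3/8)/(3/4)) = (3/8) × log₂(1/2) = -0.3750
D(P||Q) = 0.8262 - 0.3750
  = 0.4512 bits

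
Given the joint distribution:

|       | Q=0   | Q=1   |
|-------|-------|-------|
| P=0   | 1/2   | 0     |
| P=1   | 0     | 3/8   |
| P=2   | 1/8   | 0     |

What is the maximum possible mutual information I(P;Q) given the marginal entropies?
The upper bound on mutual information is I(P;Q) ≤ min(H(P), H(Q)).

Marginal P(P) (row sums):
  P(P=0) = 1/2 + 0 = 1/2
  P(P=1) = 0 + 3/8 = 3/8
  P(P=2) = 1/8 + 0 = 1/8
Marginal P(Q) (column sums):
  P(Q=0) = 1/2 + 0 + 1/8 = 5/8
  P(Q=1) = 0 + 3/8 + 0 = 3/8

H(P) = -[(1/2)·log₂(1/2) + (3/8)·log₂(3/8) + (1/8)·log₂(1/8)]
  = 0.5000 + 0.5306 + 0.3750
  = 1.4056 bits
H(Q) = -[(5/8)·log₂(5/8) + (3/8)·log₂(3/8)]
  = 0.4238 + 0.5306
  = 0.9544 bits

Maximum possible I(P;Q) = min(1.4056, 0.9544) = 0.9544 bits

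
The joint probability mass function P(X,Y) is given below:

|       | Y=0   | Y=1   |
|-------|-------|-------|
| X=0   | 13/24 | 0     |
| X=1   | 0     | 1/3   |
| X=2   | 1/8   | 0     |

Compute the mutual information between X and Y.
Marginal P(X) (row sums):
  P(X=0) = 13/24 + 0 = 13/24
  P(X=1) = 0 + 1/3 = 1/3
  P(X=2) = 1/8 + 0 = 1/8
Marginal P(Y) (column sums):
  P(Y=0) = 13/24 + 0 + 1/8 = 2/3
  P(Y=1) = 0 + 1/3 + 0 = 1/3

H(X) = -[(13/24)·log₂(13/24) + (1/3)·log₂(1/3) + (1/8)·log₂(1/8)]
  = 0.4791 + 0.5283 + 0.3750
  = 1.3824 bits
H(Y) = -[(2/3)·log₂(2/3) + (1/3)·log₂(1/3)]
  = 0.3900 + 0.5283
  = 0.9183 bits
H(X,Y) = -[(13/24)·log₂(13/24) + (1/3)·log₂(1/3) + (1/8)·log₂(1/8)]
  = 0.4791 + 0.5283 + 0.3750
  = 1.3824 bits

I(X;Y) = H(X) + H(Y) - H(X,Y)
  = 1.3824 + 0.9183 - 1.3824
  = 0.9183 bits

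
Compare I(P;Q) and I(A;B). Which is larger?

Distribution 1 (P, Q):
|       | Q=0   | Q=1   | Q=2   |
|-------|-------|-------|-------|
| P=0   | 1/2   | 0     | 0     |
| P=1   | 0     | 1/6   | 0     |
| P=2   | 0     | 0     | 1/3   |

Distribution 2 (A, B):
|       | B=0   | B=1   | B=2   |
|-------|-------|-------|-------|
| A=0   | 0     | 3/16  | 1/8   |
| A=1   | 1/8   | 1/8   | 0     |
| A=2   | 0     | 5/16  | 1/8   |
Distribution 1 (P, Q):
Marginal P(P) (row sums):
  P(P=0) = 1/2 + 0 + 0 = 1/2
  P(P=1) = 0 + 1/6 + 0 = 1/6
  P(P=2) = 0 + 0 + 1/3 = 1/3
Marginal P(Q) (column sums):
  P(Q=0) = 1/2 + 0 + 0 = 1/2
  P(Q=1) = 0 + 1/6 + 0 = 1/6
  P(Q=2) = 0 + 0 + 1/3 = 1/3

H(P) = -[(1/2)·log₂(1/2) + (1/6)·log₂(1/6) + (1/3)·log₂(1/3)]
  = 0.5000 + 0.4308 + 0.5283
  = 1.4591 bits
H(Q) = -[(1/2)·log₂(1/2) + (1/6)·log₂(1/6) + (1/3)·log₂(1/3)]
  = 0.5000 + 0.4308 + 0.5283
  = 1.4591 bits
H(P,Q) = -[(1/2)·log₂(1/2) + (1/6)·log₂(1/6) + (1/3)·log₂(1/3)]
  = 0.5000 + 0.4308 + 0.5283
  = 1.4591 bits

I(P;Q) = H(P) + H(Q) - H(P,Q)
  = 1.4591 + 1.4591 - 1.4591
  = 1.4591 bits

Distribution 2 (A, B):
Marginal P(A) (row sums):
  P(A=0) = 0 + 3/16 + 1/8 = 5/16
  P(A=1) = 1/8 + 1/8 + 0 = 1/4
  P(A=2) = 0 + 5/16 + 1/8 = 7/16
Marginal P(B) (column sums):
  P(B=0) = 0 + 1/8 + 0 = 1/8
  P(B=1) = 3/16 + 1/8 + 5/16 = 5/8
  P(B=2) = 1/8 + 0 + 1/8 = 1/4

H(A) = -[(5/16)·log₂(5/16) + (1/4)·log₂(1/4) + (7/16)·log₂(7/16)]
  = 0.5244 + 0.5000 + 0.5218
  = 1.5462 bits
H(B) = -[(1/8)·log₂(1/8) + (5/8)·log₂(5/8) + (1/4)·log₂(1/4)]
  = 0.3750 + 0.4238 + 0.5000
  = 1.2988 bits
H(A,B) = -[(3/16)·log₂(3/16) + (1/8)·log₂(1/8) + (1/8)·log₂(1/8) + (1/8)·log₂(1/8) + (5/16)·log₂(5/16) + (1/8)·log₂(1/8)]
  = 0.4528 + 0.3750 + 0.3750 + 0.3750 + 0.5244 + 0.3750
  = 2.4772 bits

I(A;B) = H(A) + H(B) - H(A,B)
  = 1.5462 + 1.2988 - 2.4772
  = 0.3678 bits

I(P;Q) = 1.4591 bits > I(A;B) = 0.3678 bits, so (P, Q) has the higher mutual information (stronger dependence).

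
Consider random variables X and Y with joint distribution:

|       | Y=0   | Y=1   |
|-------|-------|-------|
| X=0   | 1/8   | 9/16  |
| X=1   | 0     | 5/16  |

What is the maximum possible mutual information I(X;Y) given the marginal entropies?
The upper bound on mutual information is I(X;Y) ≤ min(H(X), H(Y)).

Marginal P(X) (row sums):
  P(X=0) = 1/8 + 9/16 = 11/16
  P(X=1) = 0 + 5/16 = 5/16
Marginal P(Y) (column sums):
  P(Y=0) = 1/8 + 0 = 1/8
  P(Y=1) = 9/16 + 5/16 = 7/8

H(X) = -[(11/16)·log₂(11/16) + (5/16)·log₂(5/16)]
  = 0.3716 + 0.5244
  = 0.8960 bits
H(Y) = -[(1/8)·log₂(1/8) + (7/8)·log₂(7/8)]
  = 0.3750 + 0.1686
  = 0.5436 bits

Maximum possible I(X;Y) = min(0.8960, 0.5436) = 0.5436 bits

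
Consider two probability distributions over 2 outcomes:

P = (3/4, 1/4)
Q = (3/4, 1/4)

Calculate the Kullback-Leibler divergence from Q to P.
D(P||Q) = Σ P(i) log₂(P(i)/Q(i))
  i=0: (3/4) × log₂((3/4)/(3/4)) = (3/4) × log₂(1) = 0.0000
  i=1: (1/4) × log₂((1/4)/(1/4)) = (1/4) × log₂(1) = 0.0000
D(P||Q) = 0.0000 + 0.0000
  = 0.0000 bits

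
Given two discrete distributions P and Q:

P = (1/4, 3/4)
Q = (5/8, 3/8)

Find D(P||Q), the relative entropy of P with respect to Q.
D(P||Q) = Σ P(i) log₂(P(i)/Q(i))
  i=0: (1/4) × log₂((1/4)/(5/8)) = (1/4) × log₂(2/5) = -0.3305
  i=1: (3/4) × log₂((3/4)/(3/8)) = (3/4) × log₂(2) = 0.7500
D(P||Q) = -0.3305 + 0.7500
  = 0.4195 bits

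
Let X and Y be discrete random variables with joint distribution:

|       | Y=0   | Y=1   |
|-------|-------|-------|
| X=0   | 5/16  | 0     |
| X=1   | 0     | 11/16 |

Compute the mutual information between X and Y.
Marginal P(X) (row sums):
  P(X=0) = 5/16 + 0 = 5/16
  P(X=1) = 0 + 11/16 = 11/16
Marginal P(Y) (column sums):
  P(Y=0) = 5/16 + 0 = 5/16
  P(Y=1) = 0 + 11/16 = 11/16

H(X) = -[(5/16)·log₂(5/16) + (11/16)·log₂(11/16)]
  = 0.5244 + 0.3716
  = 0.8960 bits
H(Y) = -[(5/16)·log₂(5/16) + (11/16)·log₂(11/16)]
  = 0.5244 + 0.3716
  = 0.8960 bits
H(X,Y) = -[(5/16)·log₂(5/16) + (11/16)·log₂(11/16)]
  = 0.5244 + 0.3716
  = 0.8960 bits

I(X;Y) = H(X) + H(Y) - H(X,Y)
  = 0.8960 + 0.8960 - 0.8960
  = 0.8960 bits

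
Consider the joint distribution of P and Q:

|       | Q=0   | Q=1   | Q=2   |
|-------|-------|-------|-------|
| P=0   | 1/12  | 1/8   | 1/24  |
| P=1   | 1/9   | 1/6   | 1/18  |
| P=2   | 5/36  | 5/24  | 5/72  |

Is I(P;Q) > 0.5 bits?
Marginal P(P) (row sums):
  P(P=0) = 1/12 + 1/8 + 1/24 = 1/4
  P(P=1) = 1/9 + 1/6 + 1/18 = 1/3
  P(P=2) = 5/36 + 5/24 + 5/72 = 5/12
Marginal P(Q) (column sums):
  P(Q=0) = 1/12 + 1/9 + 5/36 = 1/3
  P(Q=1) = 1/8 + 1/6 + 5/24 = 1/2
  P(Q=2) = 1/24 + 1/18 + 5/72 = 1/6

H(P) = -[(1/4)·log₂(1/4) + (1/3)·log₂(1/3) + (5/12)·log₂(5/12)]
  = 0.5000 + 0.5283 + 0.5263
  = 1.5546 bits
H(Q) = -[(1/3)·log₂(1/3) + (1/2)·log₂(1/2) + (1/6)·log₂(1/6)]
  = 0.5283 + 0.5000 + 0.4308
  = 1.4591 bits
H(P,Q) = -[(1/12)·log₂(1/12) + (1/8)·log₂(1/8) + (1/24)·log₂(1/24) + (1/9)·log₂(1/9) + (1/6)·log₂(1/6) + (1/18)·log₂(1/18) + (5/36)·log₂(5/36) + (5/24)·log₂(5/24) + (5/72)·log₂(5/72)]
  = 0.2987 + 0.3750 + 0.1910 + 0.3522 + 0.4308 + 0.2317 + 0.3956 + 0.4715 + 0.2672
  = 3.0137 bits

I(P;Q) = H(P) + H(Q) - H(P,Q)
  = 1.5546 + 1.4591 - 3.0137
  = 0.0000 bits

No. I(P;Q) = 0.0000 bits, which is ≤ 0.5 bits.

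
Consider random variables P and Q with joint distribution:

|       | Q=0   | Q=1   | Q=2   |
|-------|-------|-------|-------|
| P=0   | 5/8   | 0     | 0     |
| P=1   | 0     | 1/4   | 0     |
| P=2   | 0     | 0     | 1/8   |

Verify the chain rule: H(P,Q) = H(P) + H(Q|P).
Left side:
H(P,Q) = -[(5/8)·log₂(5/8) + (1/4)·log₂(1/4) + (1/8)·log₂(1/8)]
  = 0.4238 + 0.5000 + 0.3750
  = 1.2988 bits

Right side:
Marginal P(P) (row sums):
  P(P=0) = 5/8 + 0 + 0 = 5/8
  P(P=1) = 0 + 1/4 + 0 = 1/4
  P(P=2) = 0 + 0 + 1/8 = 1/8
H(P) = -[(5/8)·log₂(5/8) + (1/4)·log₂(1/4) + (1/8)·log₂(1/8)]
  = 0.4238 + 0.5000 + 0.3750
  = 1.2988 bits
H(Q|P) = -Σ P(P,Q)·log₂ P(Q|P), where P(Q|P) = P(P,Q) / P(P)
  (cells with P(P,Q) = 0 contribute 0)
  (P=0,Q=0): P(Q|P) = (5/8)/(5/8) = 1;  -(5/8)·log₂(1) = 0.0000
  (P=1,Q=1): P(Q|P) = (1/4)/(1/4) = 1;  -(1/4)·log₂(1) = 0.0000
  (P=2,Q=2): P(Q|P) = (1/8)/(1/8) = 1;  -(1/8)·log₂(1) = 0.0000
H(Q|P) = 0.0000 + 0.0000 + 0.0000
  = 0.0000 bits
H(P) + H(Q|P) = 1.2988 + 0.0000 = 1.2988 bits

Both sides equal 1.2988 bits, so the chain rule holds ✓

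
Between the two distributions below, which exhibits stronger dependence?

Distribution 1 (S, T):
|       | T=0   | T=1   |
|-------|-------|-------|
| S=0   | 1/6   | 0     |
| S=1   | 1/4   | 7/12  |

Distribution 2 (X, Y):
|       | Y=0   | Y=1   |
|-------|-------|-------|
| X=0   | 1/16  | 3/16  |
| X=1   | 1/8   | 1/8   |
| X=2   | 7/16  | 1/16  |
Distribution 1 (S, T):
Marginal P(S) (row sums):
  P(S=0) = 1/6 + 0 = 1/6
  P(S=1) = 1/4 + 7/12 = 5/6
Marginal P(T) (column sums):
  P(T=0) = 1/6 + 1/4 = 5/12
  P(T=1) = 0 + 7/12 = 7/12

H(S) = -[(1/6)·log₂(1/6) + (5/6)·log₂(5/6)]
  = 0.4308 + 0.2192
  = 0.6500 bits
H(T) = -[(5/12)·log₂(5/12) + (7/12)·log₂(7/12)]
  = 0.5263 + 0.4536
  = 0.9799 bits
H(S,T) = -[(1/6)·log₂(1/6) + (1/4)·log₂(1/4) + (7/12)·log₂(7/12)]
  = 0.4308 + 0.5000 + 0.4536
  = 1.3844 bits

I(S;T) = H(S) + H(T) - H(S,T)
  = 0.6500 + 0.9799 - 1.3844
  = 0.2455 bits

Distribution 2 (X, Y):
Marginal P(X) (row sums):
  P(X=0) = 1/16 + 3/16 = 1/4
  P(X=1) = 1/8 + 1/8 = 1/4
  P(X=2) = 7/16 + 1/16 = 1/2
Marginal P(Y) (column sums):
  P(Y=0) = 1/16 + 1/8 + 7/16 = 5/8
  P(Y=1) = 3/16 + 1/8 + 1/16 = 3/8

H(X) = -[(1/4)·log₂(1/4) + (1/4)·log₂(1/4) + (1/2)·log₂(1/2)]
  = 0.5000 + 0.5000 + 0.5000
  = 1.5000 bits
H(Y) = -[(5/8)·log₂(5/8) + (3/8)·log₂(3/8)]
  = 0.4238 + 0.5306
  = 0.9544 bits
H(X,Y) = -[(1/16)·log₂(1/16) + (3/16)·log₂(3/16) + (1/8)·log₂(1/8) + (1/8)·log₂(1/8) + (7/16)·log₂(7/16) + (1/16)·log₂(1/16)]
  = 0.2500 + 0.4528 + 0.3750 + 0.3750 + 0.5218 + 0.2500
  = 2.2246 bits

I(X;Y) = H(X) + H(Y) - H(X,Y)
  = 1.5000 + 0.9544 - 2.2246
  = 0.2298 bits

I(S;T) = 0.2455 bits > I(X;Y) = 0.2298 bits, so (S, T) has the higher mutual information (stronger dependence).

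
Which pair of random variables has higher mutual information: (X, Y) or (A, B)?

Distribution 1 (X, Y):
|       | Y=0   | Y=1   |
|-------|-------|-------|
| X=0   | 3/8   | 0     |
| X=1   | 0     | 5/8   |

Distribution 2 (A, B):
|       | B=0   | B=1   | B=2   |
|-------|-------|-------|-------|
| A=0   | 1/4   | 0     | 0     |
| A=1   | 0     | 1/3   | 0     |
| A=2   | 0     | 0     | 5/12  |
Distribution 1 (X, Y):
Marginal P(X) (row sums):
  P(X=0) = 3/8 + 0 = 3/8
  P(X=1) = 0 + 5/8 = 5/8
Marginal P(Y) (column sums):
  P(Y=0) = 3/8 + 0 = 3/8
  P(Y=1) = 0 + 5/8 = 5/8

H(X) = -[(3/8)·log₂(3/8) + (5/8)·log₂(5/8)]
  = 0.5306 + 0.4238
  = 0.9544 bits
H(Y) = -[(3/8)·log₂(3/8) + (5/8)·log₂(5/8)]
  = 0.5306 + 0.4238
  = 0.9544 bits
H(X,Y) = -[(3/8)·log₂(3/8) + (5/8)·log₂(5/8)]
  = 0.5306 + 0.4238
  = 0.9544 bits

I(X;Y) = H(X) + H(Y) - H(X,Y)
  = 0.9544 + 0.9544 - 0.9544
  = 0.9544 bits

Distribution 2 (A, B):
Marginal P(A) (row sums):
  P(A=0) = 1/4 + 0 + 0 = 1/4
  P(A=1) = 0 + 1/3 + 0 = 1/3
  P(A=2) = 0 + 0 + 5/12 = 5/12
Marginal P(B) (column sums):
  P(B=0) = 1/4 + 0 + 0 = 1/4
  P(B=1) = 0 + 1/3 + 0 = 1/3
  P(B=2) = 0 + 0 + 5/12 = 5/12

H(A) = -[(1/4)·log₂(1/4) + (1/3)·log₂(1/3) + (5/12)·log₂(5/12)]
  = 0.5000 + 0.5283 + 0.5263
  = 1.5546 bits
H(B) = -[(1/4)·log₂(1/4) + (1/3)·log₂(1/3) + (5/12)·log₂(5/12)]
  = 0.5000 + 0.5283 + 0.5263
  = 1.5546 bits
H(A,B) = -[(1/4)·log₂(1/4) + (1/3)·log₂(1/3) + (5/12)·log₂(5/12)]
  = 0.5000 + 0.5283 + 0.5263
  = 1.5546 bits

I(A;B) = H(A) + H(B) - H(A,B)
  = 1.5546 + 1.5546 - 1.5546
  = 1.5546 bits

I(A;B) = 1.5546 bits > I(X;Y) = 0.9544 bits, so (A, B) has the higher mutual information (stronger dependence).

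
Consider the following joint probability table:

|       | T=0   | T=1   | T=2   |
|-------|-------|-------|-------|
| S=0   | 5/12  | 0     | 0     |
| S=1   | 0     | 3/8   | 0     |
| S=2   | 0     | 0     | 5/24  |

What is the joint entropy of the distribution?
H(S,T) = -Σ P(S,T) log₂ P(S,T), summed over the non-zero cells:
H(S,T) = -[(5/12)·log₂(5/12) + (3/8)·log₂(3/8) + (5/24)·log₂(5/24)]
  = 0.5263 + 0.5306 + 0.4715
  = 1.5284 bits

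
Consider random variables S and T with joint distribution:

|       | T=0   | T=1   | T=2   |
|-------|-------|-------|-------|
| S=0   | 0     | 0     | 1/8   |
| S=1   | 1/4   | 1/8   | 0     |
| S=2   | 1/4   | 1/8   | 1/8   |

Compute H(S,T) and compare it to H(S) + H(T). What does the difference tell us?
Marginal P(S) (row sums):
  P(S=0) = 0 + 0 + 1/8 = 1/8
  P(S=1) = 1/4 + 1/8 + 0 = 3/8
  P(S=2) = 1/4 + 1/8 + 1/8 = 1/2
Marginal P(T) (column sums):
  P(T=0) = 0 + 1/4 + 1/4 = 1/2
  P(T=1) = 0 + 1/8 + 1/8 = 1/4
  P(T=2) = 1/8 + 0 + 1/8 = 1/4

H(S,T) = -[(1/8)·log₂(1/8) + (1/4)·log₂(1/4) + (1/8)·log₂(1/8) + (1/4)·log₂(1/4) + (1/8)·log₂(1/8) + (1/8)·log₂(1/8)]
  = 0.3750 + 0.5000 + 0.3750 + 0.5000 + 0.3750 + 0.3750
  = 2.5000 bits
H(S) = -[(1/8)·log₂(1/8) + (3/8)·log₂(3/8) + (1/2)·log₂(1/2)]
  = 0.3750 + 0.5306 + 0.5000
  = 1.4056 bits
H(T) = -[(1/2)·log₂(1/2) + (1/4)·log₂(1/4) + (1/4)·log₂(1/4)]
  = 0.5000 + 0.5000 + 0.5000
  = 1.5000 bits

H(S) + H(T) = 1.4056 + 1.5000 = 2.9056 bits
Difference: H(S) + H(T) - H(S,T) = 2.9056 - 2.5000 = 0.4056 bits = I(S;T)

The difference is the mutual information; it is positive here, so S and T are dependent (knowing one reduces uncertainty about the other by 0.4056 bits).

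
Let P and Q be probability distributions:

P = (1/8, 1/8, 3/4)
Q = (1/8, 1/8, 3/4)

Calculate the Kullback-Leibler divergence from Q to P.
D(P||Q) = Σ P(i) log₂(P(i)/Q(i))
  i=0: (1/8) × log₂((1/8)/(1/8)) = (1/8) × log₂(1) = 0.0000
  i=1: (1/8) × log₂((1/8)/(1/8)) = (1/8) × log₂(1) = 0.0000
  i=2: (3/4) × log₂((3/4)/(3/4)) = (3/4) × log₂(1) = 0.0000
D(P||Q) = 0.0000 + 0.0000 + 0.0000
  = 0.0000 bits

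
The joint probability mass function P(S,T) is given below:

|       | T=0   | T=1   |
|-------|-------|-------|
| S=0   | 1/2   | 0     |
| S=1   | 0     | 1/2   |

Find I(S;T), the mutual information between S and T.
Marginal P(S) (row sums):
  P(S=0) = 1/2 + 0 = 1/2
  P(S=1) = 0 + 1/2 = 1/2
Marginal P(T) (column sums):
  P(T=0) = 1/2 + 0 = 1/2
  P(T=1) = 0 + 1/2 = 1/2

H(S) = -[(1/2)·log₂(1/2) + (1/2)·log₂(1/2)]
  = 0.5000 + 0.5000
  = 1.0000 bits
H(T) = -[(1/2)·log₂(1/2) + (1/2)·log₂(1/2)]
  = 0.5000 + 0.5000
  = 1.0000 bits
H(S,T) = -[(1/2)·log₂(1/2) + (1/2)·log₂(1/2)]
  = 0.5000 + 0.5000
  = 1.0000 bits

I(S;T) = H(S) + H(T) - H(S,T)
  = 1.0000 + 1.0000 - 1.0000
  = 1.0000 bits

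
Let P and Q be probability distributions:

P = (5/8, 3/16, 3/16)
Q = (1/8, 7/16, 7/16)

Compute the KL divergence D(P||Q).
D(P||Q) = Σ P(i) log₂(P(i)/Q(i))
  i=0: (5/8) × log₂((5/8)/(1/8)) = (5/8) × log₂(5) = 1.4512
  i=1: (3/16) × log₂((3/16)/(7/16)) = (3/16) × log₂(3/7) = -0.2292
  i=2: (3/16) × log₂((3/16)/(7/16)) = (3/16) × log₂(3/7) = -0.2292
D(P||Q) = 1.4512 - 0.2292 - 0.2292
  = 0.9928 bits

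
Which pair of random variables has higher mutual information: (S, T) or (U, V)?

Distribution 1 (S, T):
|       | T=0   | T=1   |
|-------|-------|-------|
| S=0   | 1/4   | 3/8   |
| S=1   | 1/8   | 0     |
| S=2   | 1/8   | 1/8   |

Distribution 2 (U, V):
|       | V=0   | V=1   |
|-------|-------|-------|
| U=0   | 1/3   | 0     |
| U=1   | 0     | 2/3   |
Distribution 1 (S, T):
Marginal P(S) (row sums):
  P(S=0) = 1/4 + 3/8 = 5/8
  P(S=1) = 1/8 + 0 = 1/8
  P(S=2) = 1/8 + 1/8 = 1/4
Marginal P(T) (column sums):
  P(T=0) = 1/4 + 1/8 + 1/8 = 1/2
  P(T=1) = 3/8 + 0 + 1/8 = 1/2

H(S) = -[(5/8)·log₂(5/8) + (1/8)·log₂(1/8) + (1/4)·log₂(1/4)]
  = 0.4238 + 0.3750 + 0.5000
  = 1.2988 bits
H(T) = -[(1/2)·log₂(1/2) + (1/2)·log₂(1/2)]
  = 0.5000 + 0.5000
  = 1.0000 bits
H(S,T) = -[(1/4)·log₂(1/4) + (3/8)·log₂(3/8) + (1/8)·log₂(1/8) + (1/8)·log₂(1/8) + (1/8)·log₂(1/8)]
  = 0.5000 + 0.5306 + 0.3750 + 0.3750 + 0.3750
  = 2.1556 bits

I(S;T) = H(S) + H(T) - H(S,T)
  = 1.2988 + 1.0000 - 2.1556
  = 0.1432 bits

Distribution 2 (U, V):
Marginal P(U) (row sums):
  P(U=0) = 1/3 + 0 = 1/3
  P(U=1) = 0 + 2/3 = 2/3
Marginal P(V) (column sums):
  P(V=0) = 1/3 + 0 = 1/3
  P(V=1) = 0 + 2/3 = 2/3

H(U) = -[(1/3)·log₂(1/3) + (2/3)·log₂(2/3)]
  = 0.5283 + 0.3900
  = 0.9183 bits
H(V) = -[(1/3)·log₂(1/3) + (2/3)·log₂(2/3)]
  = 0.5283 + 0.3900
  = 0.9183 bits
H(U,V) = -[(1/3)·log₂(1/3) + (2/3)·log₂(2/3)]
  = 0.5283 + 0.3900
  = 0.9183 bits

I(U;V) = H(U) + H(V) - H(U,V)
  = 0.9183 + 0.9183 - 0.9183
  = 0.9183 bits

I(U;V) = 0.9183 bits > I(S;T) = 0.1432 bits, so (U, V) has the higher mutual information (stronger dependence).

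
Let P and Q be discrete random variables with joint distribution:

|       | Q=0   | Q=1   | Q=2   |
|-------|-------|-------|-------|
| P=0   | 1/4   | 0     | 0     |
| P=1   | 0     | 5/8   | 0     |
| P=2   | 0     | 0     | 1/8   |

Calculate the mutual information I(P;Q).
Marginal P(P) (row sums):
  P(P=0) = 1/4 + 0 + 0 = 1/4
  P(P=1) = 0 + 5/8 + 0 = 5/8
  P(P=2) = 0 + 0 + 1/8 = 1/8
Marginal P(Q) (column sums):
  P(Q=0) = 1/4 + 0 + 0 = 1/4
  P(Q=1) = 0 + 5/8 + 0 = 5/8
  P(Q=2) = 0 + 0 + 1/8 = 1/8

H(P) = -[(1/4)·log₂(1/4) + (5/8)·log₂(5/8) + (1/8)·log₂(1/8)]
  = 0.5000 + 0.4238 + 0.3750
  = 1.2988 bits
H(Q) = -[(1/4)·log₂(1/4) + (5/8)·log₂(5/8) + (1/8)·log₂(1/8)]
  = 0.5000 + 0.4238 + 0.3750
  = 1.2988 bits
H(P,Q) = -[(1/4)·log₂(1/4) + (5/8)·log₂(5/8) + (1/8)·log₂(1/8)]
  = 0.5000 + 0.4238 + 0.3750
  = 1.2988 bits

I(P;Q) = H(P) + H(Q) - H(P,Q)
  = 1.2988 + 1.2988 - 1.2988
  = 1.2988 bits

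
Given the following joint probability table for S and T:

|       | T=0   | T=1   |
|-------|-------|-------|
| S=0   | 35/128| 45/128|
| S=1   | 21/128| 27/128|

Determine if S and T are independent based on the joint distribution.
Marginal P(S) (row sums):
  P(S=0) = 35/128 + 45/128 = 5/8
  P(S=1) = 21/128 + 27/128 = 3/8
Marginal P(T) (column sums):
  P(T=0) = 35/128 + 21/128 = 7/16
  P(T=1) = 45/128 + 27/128 = 9/16

S and T are independent iff P(S=i,T=j) = P(S=i)·P(T=j) for every cell.
  P(S=0)·P(T=0) = 5/8 × 7/16 = 35/128 = P(S=0,T=0) ✓
  P(S=0)·P(T=1) = 5/8 × 9/16 = 45/128 = P(S=0,T=1) ✓
  P(S=1)·P(T=0) = 3/8 × 7/16 = 21/128 = P(S=1,T=0) ✓
  P(S=1)·P(T=1) = 3/8 × 9/16 = 27/128 = P(S=1,T=1) ✓

Yes, S and T are independent: every cell factors, so I(S;T) = 0 bits.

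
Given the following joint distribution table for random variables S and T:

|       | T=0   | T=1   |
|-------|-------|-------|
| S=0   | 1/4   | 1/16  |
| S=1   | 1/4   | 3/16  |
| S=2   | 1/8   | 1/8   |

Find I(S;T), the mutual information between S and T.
Marginal P(S) (row sums):
  P(S=0) = 1/4 + 1/16 = 5/16
  P(S=1) = 1/4 + 3/16 = 7/16
  P(S=2) = 1/8 + 1/8 = 1/4
Marginal P(T) (column sums):
  P(T=0) = 1/4 + 1/4 + 1/8 = 5/8
  P(T=1) = 1/16 + 3/16 + 1/8 = 3/8

H(S) = -[(5/16)·log₂(5/16) + (7/16)·log₂(7/16) + (1/4)·log₂(1/4)]
  = 0.5244 + 0.5218 + 0.5000
  = 1.5462 bits
H(T) = -[(5/8)·log₂(5/8) + (3/8)·log₂(3/8)]
  = 0.4238 + 0.5306
  = 0.9544 bits
H(S,T) = -[(1/4)·log₂(1/4) + (1/16)·log₂(1/16) + (1/4)·log₂(1/4) + (3/16)·log₂(3/16) + (1/8)·log₂(1/8) + (1/8)·log₂(1/8)]
  = 0.5000 + 0.2500 + 0.5000 + 0.4528 + 0.3750 + 0.3750
  = 2.4528 bits

I(S;T) = H(S) + H(T) - H(S,T)
  = 1.5462 + 0.9544 - 2.4528
  = 0.0478 bits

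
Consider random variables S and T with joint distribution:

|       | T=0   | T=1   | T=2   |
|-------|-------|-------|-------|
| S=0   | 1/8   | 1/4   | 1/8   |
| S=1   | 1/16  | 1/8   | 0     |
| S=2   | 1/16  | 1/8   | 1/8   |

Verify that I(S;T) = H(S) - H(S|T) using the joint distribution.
Left side, from I(S;T) = H(S) + H(T) - H(S,T):
Marginal P(S) (row sums):
  P(S=0) = 1/8 + 1/4 + 1/8 = 1/2
  P(S=1) = 1/16 + 1/8 + 0 = 3/16
  P(S=2) = 1/16 + 1/8 + 1/8 = 5/16
Marginal P(T) (column sums):
  P(T=0) = 1/8 + 1/16 + 1/16 = 1/4
  P(T=1) = 1/4 + 1/8 + 1/8 = 1/2
  P(T=2) = 1/8 + 0 + 1/8 = 1/4

H(S) = -[(1/2)·log₂(1/2) + (3/16)·log₂(3/16) + (5/16)·log₂(5/16)]
  = 0.5000 + 0.4528 + 0.5244
  = 1.4772 bits
H(T) = -[(1/4)·log₂(1/4) + (1/2)·log₂(1/2) + (1/4)·log₂(1/4)]
  = 0.5000 + 0.5000 + 0.5000
  = 1.5000 bits
H(S,T) = -[(1/8)·log₂(1/8) + (1/4)·log₂(1/4) + (1/8)·log₂(1/8) + (1/16)·log₂(1/16) + (1/8)·log₂(1/8) + (1/16)·log₂(1/16) + (1/8)·log₂(1/8) + (1/8)·log₂(1/8)]
  = 0.3750 + 0.5000 + 0.3750 + 0.2500 + 0.3750 + 0.2500 + 0.3750 + 0.3750
  = 2.8750 bits

I(S;T) = H(S) + H(T) - H(S,T)
  = 1.4772 + 1.5000 - 2.8750
  = 0.1022 bits

Right side, with H(S|T) computed directly from the conditional probabilities:
H(S|T) = -Σ P(S,T)·log₂ P(S|T), where P(S|T) = P(S,T) / P(T)
  (cells with P(S,T) = 0 contribute 0)
  (S=0,T=0): P(S|T) = (1/8)/(1/4) = 1/2;  -(1/8)·log₂(1/2) = 0.1250
  (S=0,T=1): P(S|T) = (1/4)/(1/2) = 1/2;  -(1/4)·log₂(1/2) = 0.2500
  (S=0,T=2): P(S|T) = (1/8)/(1/4) = 1/2;  -(1/8)·log₂(1/2) = 0.1250
  (S=1,T=0): P(S|T) = (1/16)/(1/4) = 1/4;  -(1/16)·log₂(1/4) = 0.1250
  (S=1,T=1): P(S|T) = (1/8)/(1/2) = 1/4;  -(1/8)·log₂(1/4) = 0.2500
  (S=2,T=0): P(S|T) = (1/16)/(1/4) = 1/4;  -(1/16)·log₂(1/4) = 0.1250
  (S=2,T=1): P(S|T) = (1/8)/(1/2) = 1/4;  -(1/8)·log₂(1/4) = 0.2500
  (S=2,T=2): P(S|T) = (1/8)/(1/4) = 1/2;  -(1/8)·log₂(1/2) = 0.1250
H(S|T) = 0.1250 + 0.2500 + 0.1250 + 0.1250 + 0.2500 + 0.1250 + 0.2500 + 0.1250
  = 1.3750 bits
H(S) - H(S|T) = 1.4772 - 1.3750 = 0.1022 bits

Both sides equal 0.1022 bits, so I(S;T) = H(S) - H(S|T) ✓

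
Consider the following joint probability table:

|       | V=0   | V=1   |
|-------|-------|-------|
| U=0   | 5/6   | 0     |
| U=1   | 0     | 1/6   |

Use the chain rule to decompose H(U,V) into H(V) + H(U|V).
By the chain rule: H(U,V) = H(V) + H(U|V)

Marginal P(V) (column sums):
  P(V=0) = 5/6 + 0 = 5/6
  P(V=1) = 0 + 1/6 = 1/6
H(V) = -[(5/6)·log₂(5/6) + (1/6)·log₂(1/6)]
  = 0.2192 + 0.4308
  = 0.6500 bits
H(U|V) = -Σ P(U,V)·log₂ P(U|V), where P(U|V) = P(U,V) / P(V)
  (cells with P(U,V) = 0 contribute 0)
  (U=0,V=0): P(U|V) = (5/6)/(5/6) = 1;  -(5/6)·log₂(1) = 0.0000
  (U=1,V=1): P(U|V) = (1/6)/(1/6) = 1;  -(1/6)·log₂(1) = 0.0000
H(U|V) = 0.0000 + 0.0000
  = 0.0000 bits

H(U,V) = H(V) + H(U|V) = 0.6500 + 0.0000 = 0.6500 bits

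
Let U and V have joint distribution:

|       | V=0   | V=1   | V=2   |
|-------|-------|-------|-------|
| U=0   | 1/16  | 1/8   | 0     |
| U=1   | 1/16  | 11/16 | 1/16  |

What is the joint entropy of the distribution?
H(U,V) = -Σ P(U,V) log₂ P(U,V), summed over the non-zero cells:
H(U,V) = -[(1/16)·log₂(1/16) + (1/8)·log₂(1/8) + (1/16)·log₂(1/16) + (11/16)·log₂(11/16) + (1/16)·log₂(1/16)]
  = 0.2500 + 0.3750 + 0.2500 + 0.3716 + 0.2500
  = 1.4966 bits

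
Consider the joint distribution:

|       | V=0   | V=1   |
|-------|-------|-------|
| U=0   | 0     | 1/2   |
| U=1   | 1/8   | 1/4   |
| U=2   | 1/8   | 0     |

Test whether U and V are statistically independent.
Marginal P(U) (row sums):
  P(U=0) = 0 + 1/2 = 1/2
  P(U=1) = 1/8 + 1/4 = 3/8
  P(U=2) = 1/8 + 0 = 1/8
Marginal P(V) (column sums):
  P(V=0) = 0 + 1/8 + 1/8 = 1/4
  P(V=1) = 1/2 + 1/4 + 0 = 3/4

U and V are independent iff P(U=i,V=j) = P(U=i)·P(V=j) for every cell.
  P(U=0)·P(V=0) = 1/2 × 1/4 = 1/8, but P(U=0,V=0) = 0 ✗

No, U and V are not independent. Quantitatively, I(U;V) > 0:

H(U) = -[(1/2)·log₂(1/2) + (3/8)·log₂(3/8) + (1/8)·log₂(1/8)]
  = 0.5000 + 0.5306 + 0.3750
  = 1.4056 bits
H(V) = -[(1/4)·log₂(1/4) + (3/4)·log₂(3/4)]
  = 0.5000 + 0.3113
  = 0.8113 bits
H(U,V) = -[(1/2)·log₂(1/2) + (1/8)·log₂(1/8) + (1/4)·log₂(1/4) + (1/8)·log₂(1/8)]
  = 0.5000 + 0.3750 + 0.5000 + 0.3750
  = 1.7500 bits
I(U;V) = H(U) + H(V) - H(U,V) = 1.4056 + 0.8113 - 1.7500 = 0.4669 bits > 0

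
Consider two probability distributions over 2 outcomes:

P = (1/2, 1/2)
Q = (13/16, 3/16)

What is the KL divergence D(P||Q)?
D(P||Q) = Σ P(i) log₂(P(i)/Q(i))
  i=0: (1/2) × log₂((1/2)/(13/16)) = (1/2) × log₂(8/13) = -0.3502
  i=1: (1/2) × log₂((1/2)/(3/16)) = (1/2) × log₂(8/3) = 0.7075
D(P||Q) = -0.3502 + 0.7075
  = 0.3573 bits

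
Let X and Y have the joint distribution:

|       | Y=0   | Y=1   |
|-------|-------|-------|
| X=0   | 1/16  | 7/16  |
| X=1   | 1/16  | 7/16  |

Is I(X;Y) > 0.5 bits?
Marginal P(X) (row sums):
  P(X=0) = 1/16 + 7/16 = 1/2
  P(X=1) = 1/16 + 7/16 = 1/2
Marginal P(Y) (column sums):
  P(Y=0) = 1/16 + 1/16 = 1/8
  P(Y=1) = 7/16 + 7/16 = 7/8

H(X) = -[(1/2)·log₂(1/2) + (1/2)·log₂(1/2)]
  = 0.5000 + 0.5000
  = 1.0000 bits
H(Y) = -[(1/8)·log₂(1/8) + (7/8)·log₂(7/8)]
  = 0.3750 + 0.1686
  = 0.5436 bits
H(X,Y) = -[(1/16)·log₂(1/16) + (7/16)·log₂(7/16) + (1/16)·log₂(1/16) + (7/16)·log₂(7/16)]
  = 0.2500 + 0.5218 + 0.2500 + 0.5218
  = 1.5436 bits

I(X;Y) = H(X) + H(Y) - H(X,Y)
  = 1.0000 + 0.5436 - 1.5436
  = 0.0000 bits

No. I(X;Y) = 0.0000 bits, which is ≤ 0.5 bits.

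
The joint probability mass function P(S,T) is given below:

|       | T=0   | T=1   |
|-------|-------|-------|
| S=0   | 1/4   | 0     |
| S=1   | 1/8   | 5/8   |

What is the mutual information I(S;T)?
Marginal P(S) (row sums):
  P(S=0) = 1/4 + 0 = 1/4
  P(S=1) = 1/8 + 5/8 = 3/4
Marginal P(T) (column sums):
  P(T=0) = 1/4 + 1/8 = 3/8
  P(T=1) = 0 + 5/8 = 5/8

H(S) = -[(1/4)·log₂(1/4) + (3/4)·log₂(3/4)]
  = 0.5000 + 0.3113
  = 0.8113 bits
H(T) = -[(3/8)·log₂(3/8) + (5/8)·log₂(5/8)]
  = 0.5306 + 0.4238
  = 0.9544 bits
H(S,T) = -[(1/4)·log₂(1/4) + (1/8)·log₂(1/8) + (5/8)·log₂(5/8)]
  = 0.5000 + 0.3750 + 0.4238
  = 1.2988 bits

I(S;T) = H(S) + H(T) - H(S,T)
  = 0.8113 + 0.9544 - 1.2988
  = 0.4669 bits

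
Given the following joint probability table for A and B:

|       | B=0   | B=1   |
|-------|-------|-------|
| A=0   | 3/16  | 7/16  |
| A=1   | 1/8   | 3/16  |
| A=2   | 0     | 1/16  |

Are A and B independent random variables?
Marginal P(A) (row sums):
  P(A=0) = 3/16 + 7/16 = 5/8
  P(A=1) = 1/8 + 3/16 = 5/16
  P(A=2) = 0 + 1/16 = 1/16
Marginal P(B) (column sums):
  P(B=0) = 3/16 + 1/8 + 0 = 5/16
  P(B=1) = 7/16 + 3/16 + 1/16 = 11/16

A and B are independent iff P(A=i,B=j) = P(A=i)·P(B=j) for every cell.
  P(A=0)·P(B=0) = 5/8 × 5/16 = 25/128, but P(A=0,B=0) = 3/16 ✗

No, A and B are not independent. Quantitatively, I(A;B) > 0:

H(A) = -[(5/8)·log₂(5/8) + (5/16)·log₂(5/16) + (1/16)·log₂(1/16)]
  = 0.4238 + 0.5244 + 0.2500
  = 1.1982 bits
H(B) = -[(5/16)·log₂(5/16) + (11/16)·log₂(11/16)]
  = 0.5244 + 0.3716
  = 0.8960 bits
H(A,B) = -[(3/16)·log₂(3/16) + (7/16)·log₂(7/16) + (1/8)·log₂(1/8) + (3/16)·log₂(3/16) + (1/16)·log₂(1/16)]
  = 0.4528 + 0.5218 + 0.3750 + 0.4528 + 0.2500
  = 2.0524 bits
I(A;B) = H(A) + H(B) - H(A,B) = 1.1982 + 0.8960 - 2.0524 = 0.0418 bits > 0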